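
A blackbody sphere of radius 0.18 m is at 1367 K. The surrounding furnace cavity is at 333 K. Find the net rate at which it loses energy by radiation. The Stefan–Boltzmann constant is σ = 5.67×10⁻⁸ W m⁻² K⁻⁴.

Q ≈ 80300 W

A = 4πr² = 4π × (0.18)² = 0.407 m².
Q = σA(T⁴ − T_s⁴). T⁴ − T_s⁴ = (1367)⁴ − (333)⁴ = 3.49×10^12 − 1.23×10^10 = 3.48×10^12 K⁴.
Q = 5.67×10⁻⁸ × 0.407 × 3.48×10^12 = 80300 W.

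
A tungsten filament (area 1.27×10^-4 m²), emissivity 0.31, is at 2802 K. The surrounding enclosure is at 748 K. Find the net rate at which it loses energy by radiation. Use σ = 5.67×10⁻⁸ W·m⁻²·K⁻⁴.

Q ≈ 137 W

Q = εσA(T⁴ − T_s⁴). T⁴ − T_s⁴ = (2802)⁴ − (748)⁴ = 6.16×10^13 − 3.13×10^11 = 6.13×10^13 K⁴.
Q = 0.31 × 5.67×10⁻⁸ × 1.27×10^-4 × 6.13×10^13 = 137 W.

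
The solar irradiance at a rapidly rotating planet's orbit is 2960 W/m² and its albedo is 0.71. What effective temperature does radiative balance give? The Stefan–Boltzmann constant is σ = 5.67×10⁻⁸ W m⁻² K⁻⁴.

T ≈ 248 K

Power absorbed = (1−a)S·πR²; power emitted = 4πR²σT⁴. Equating and cancelling πR²:
T = ((1−a)S / 4σ)^(1/4) = (858 / (4 × 5.67×10⁻⁸))^(1/4) = (3.78×10^9)^(1/4).
T = 248 K.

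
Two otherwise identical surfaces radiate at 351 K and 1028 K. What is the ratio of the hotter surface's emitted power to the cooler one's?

ratio ≈ 73.6

P ∝ T⁴, so the ratio is (1028/351)⁴ = (2.929)⁴ = 73.6.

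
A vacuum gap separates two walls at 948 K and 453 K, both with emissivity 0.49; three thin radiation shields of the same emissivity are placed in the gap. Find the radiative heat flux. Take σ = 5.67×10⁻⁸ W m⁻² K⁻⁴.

Each of the 4 gaps contributes resistance (2/ε − 1) = 2/0.49 − 1 = 3.082; total = 12.33.
q = σ(T₁⁴ − T₂⁴) / 12.33 = 5.67×10⁻⁸ × 7.66×10^11 / 12.33 = 3520 W/m².

q ≈ 3520 W/m²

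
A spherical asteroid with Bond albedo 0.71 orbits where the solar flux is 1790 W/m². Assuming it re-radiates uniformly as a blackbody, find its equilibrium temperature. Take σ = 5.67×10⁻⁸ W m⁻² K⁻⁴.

Power absorbed = (1−a)S·πR²; power emitted = 4πR²σT⁴. Equating and cancelling πR²:
T = ((1−a)S / 4σ)^(1/4) = (519 / (4 × 5.67×10⁻⁸))^(1/4) = (2.29×10^9)^(1/4).
T = 219 K.

T ≈ 219 K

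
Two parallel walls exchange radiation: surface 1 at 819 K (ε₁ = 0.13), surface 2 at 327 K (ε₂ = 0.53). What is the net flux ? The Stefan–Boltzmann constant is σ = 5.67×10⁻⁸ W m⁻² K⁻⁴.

q ≈ 2900 W/m²

For two large parallel gray plates, q = σ(T₁⁴ − T₂⁴) / (1/ε₁ + 1/ε₂ − 1).
1/ε₁ + 1/ε₂ − 1 = 1/0.13 + 1/0.53 − 1 = 8.579.
T₁⁴ − T₂⁴ = 4.50×10^11 − 1.14×10^10 = 4.38×10^11 K⁴.
q = 5.67×10⁻⁸ × 4.38×10^11 / 8.579 = 2900 W/m².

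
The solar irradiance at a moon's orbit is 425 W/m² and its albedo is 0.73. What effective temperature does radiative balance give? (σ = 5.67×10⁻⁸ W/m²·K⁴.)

T ≈ 150 K

Power absorbed = (1−a)S·πR²; power emitted = 4πR²σT⁴. Equating and cancelling πR²:
T = ((1−a)S / 4σ)^(1/4) = (115 / (4 × 5.67×10⁻⁸))^(1/4) = (5.06×10^8)^(1/4).
T = 150 K.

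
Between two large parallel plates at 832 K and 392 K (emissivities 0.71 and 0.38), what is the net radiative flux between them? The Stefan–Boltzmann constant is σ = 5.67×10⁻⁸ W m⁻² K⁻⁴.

For two large parallel gray plates, q = σ(T₁⁴ − T₂⁴) / (1/ε₁ + 1/ε₂ − 1).
1/ε₁ + 1/ε₂ − 1 = 1/0.71 + 1/0.38 − 1 = 3.040.
T₁⁴ − T₂⁴ = 4.79×10^11 − 2.36×10^10 = 4.56×10^11 K⁴.
q = 5.67×10⁻⁸ × 4.56×10^11 / 3.040 = 8500 W/m².

q ≈ 8500 W/m²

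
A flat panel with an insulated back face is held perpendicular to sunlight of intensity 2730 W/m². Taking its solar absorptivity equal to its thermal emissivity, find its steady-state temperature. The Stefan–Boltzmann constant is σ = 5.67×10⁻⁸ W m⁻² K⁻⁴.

Absorbed flux αS = emitted flux εσT⁴ (one radiating face); with α = ε, T = (S/σ)^(1/4).
T = (2730 / 5.67×10⁻⁸)^(1/4) = (4.81×10^10)^(1/4).
T = 468 K.

T ≈ 468 K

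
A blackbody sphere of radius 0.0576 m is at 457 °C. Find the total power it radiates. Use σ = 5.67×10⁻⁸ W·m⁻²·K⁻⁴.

A = 4πr² = 4π × (0.0576)² = 0.0417 m².
457 °C = 730 K.
P = σAT⁴ = 5.67×10⁻⁸ × 0.0417 × (730)⁴ = 5.67×10⁻⁸ × 0.0417 × 2.84×10^11.
P = 671 W.

P ≈ 671 W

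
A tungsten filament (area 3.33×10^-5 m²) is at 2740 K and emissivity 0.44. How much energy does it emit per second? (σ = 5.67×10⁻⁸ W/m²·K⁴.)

P ≈ 46.8 W

Stefan–Boltzmann: P = εσAT⁴ = 0.44 × 5.67×10⁻⁸ × 3.33×10^-5 × (2740)⁴ = 0.44 × 5.67×10⁻⁸ × 3.33×10^-5 × 5.64×10^13.
P = 46.8 W.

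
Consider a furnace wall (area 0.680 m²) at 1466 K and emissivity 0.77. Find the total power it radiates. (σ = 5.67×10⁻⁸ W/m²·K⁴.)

P ≈ 1.37×10^5 W

P = εσAT⁴ = 0.77 × 5.67×10⁻⁸ × 0.680 × (1466)⁴ = 0.77 × 5.67×10⁻⁸ × 0.680 × 4.62×10^12.
P = 1.37×10^5 W.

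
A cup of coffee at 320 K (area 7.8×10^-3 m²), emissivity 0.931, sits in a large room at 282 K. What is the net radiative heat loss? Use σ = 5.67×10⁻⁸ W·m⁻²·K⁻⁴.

Q ≈ 1.71 W

Q = εσA(T⁴ − T_s⁴). T⁴ − T_s⁴ = (320)⁴ − (282)⁴ = 1.05×10^10 − 6.32×10^9 = 4.16×10^9 K⁴.
Q = 0.931 × 5.67×10⁻⁸ × 7.80×10^-3 × 4.16×10^9 = 1.71 W.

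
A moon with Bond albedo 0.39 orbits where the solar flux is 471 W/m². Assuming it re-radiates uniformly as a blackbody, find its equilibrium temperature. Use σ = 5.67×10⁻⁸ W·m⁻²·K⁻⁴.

Power absorbed = (1−a)S·πR²; power emitted = 4πR²σT⁴. Equating and cancelling πR²:
T = ((1−a)S / 4σ)^(1/4) = (287 / (4 × 5.67×10⁻⁸))^(1/4) = (1.27×10^9)^(1/4).
T = 189 K.

T ≈ 189 K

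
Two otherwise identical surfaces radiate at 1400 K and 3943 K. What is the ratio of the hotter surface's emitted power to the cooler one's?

P ∝ T⁴, so the ratio is (3943/1400)⁴ = (2.816)⁴ = 62.9.

ratio ≈ 62.9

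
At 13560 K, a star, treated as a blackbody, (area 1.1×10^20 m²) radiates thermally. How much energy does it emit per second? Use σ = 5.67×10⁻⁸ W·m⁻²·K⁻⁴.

P ≈ 2.11×10^29 W

P = σAT⁴ = 5.67×10⁻⁸ × 1.10×10^20 × (13560)⁴ = 5.67×10⁻⁸ × 1.10×10^20 × 3.38×10^16.
P = 2.11×10^29 W.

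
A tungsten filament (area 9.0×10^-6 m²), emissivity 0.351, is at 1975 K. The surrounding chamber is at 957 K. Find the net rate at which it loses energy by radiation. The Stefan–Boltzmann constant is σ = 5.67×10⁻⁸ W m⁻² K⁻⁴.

Q = εσA(T⁴ − T_s⁴). T⁴ − T_s⁴ = (1975)⁴ − (957)⁴ = 1.52×10^13 − 8.39×10^11 = 1.44×10^13 K⁴.
Q = 0.351 × 5.67×10⁻⁸ × 9.00×10^-6 × 1.44×10^13 = 2.57 W.

Q ≈ 2.57 W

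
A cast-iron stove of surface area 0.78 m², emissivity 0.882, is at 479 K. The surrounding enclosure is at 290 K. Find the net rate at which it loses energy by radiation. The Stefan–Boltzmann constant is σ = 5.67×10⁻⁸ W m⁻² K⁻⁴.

Q = εσA(T⁴ − T_s⁴). T⁴ − T_s⁴ = (479)⁴ − (290)⁴ = 5.26×10^10 − 7.07×10^9 = 4.56×10^10 K⁴.
Q = 0.882 × 5.67×10⁻⁸ × 0.780 × 4.56×10^10 = 1780 W.

Q ≈ 1780 W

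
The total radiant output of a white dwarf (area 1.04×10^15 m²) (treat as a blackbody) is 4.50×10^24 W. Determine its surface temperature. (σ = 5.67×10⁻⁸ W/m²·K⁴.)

T ≈ 16600 K

From P = σAT⁴, T = (P / σA)^(1/4) = (4.50×10^24 / (5.67×10⁻⁸ × 1.04×10^15))^(1/4).
T = (7.63×10^16)^(1/4) = 16600 K.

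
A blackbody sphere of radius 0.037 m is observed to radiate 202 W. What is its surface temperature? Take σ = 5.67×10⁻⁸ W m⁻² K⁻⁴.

A = 4πr² = 4π × (0.037)² = 0.0172 m².
From P = σAT⁴, T = (P / σA)^(1/4) = (202 / (5.67×10⁻⁸ × 0.0172))^(1/4).
T = (2.07×10^11)^(1/4) = 675 K.

T ≈ 675 K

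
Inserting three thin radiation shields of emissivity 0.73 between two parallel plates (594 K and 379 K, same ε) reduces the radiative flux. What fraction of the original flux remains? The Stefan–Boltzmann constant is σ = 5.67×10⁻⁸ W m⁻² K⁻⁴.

ratio ≈ 0.250

With N identical shields there are N+1 = 4 gaps in series, each with the same radiative resistance, so the flux falls to 1/(N+1) of its unshielded value.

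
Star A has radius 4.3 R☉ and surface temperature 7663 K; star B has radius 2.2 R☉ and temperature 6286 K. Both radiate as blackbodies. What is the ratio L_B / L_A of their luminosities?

L_B/L_A ≈ 0.119

L = 4πR²σT⁴ ∝ R²T⁴, so L_B/L_A = (2.2/4.3)² × (6286/7663)⁴ = 0.262 × 0.453 = 0.119.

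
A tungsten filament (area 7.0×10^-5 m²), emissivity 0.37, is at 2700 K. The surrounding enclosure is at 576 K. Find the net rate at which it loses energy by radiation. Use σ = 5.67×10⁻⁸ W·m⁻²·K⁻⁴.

Q = εσA(T⁴ − T_s⁴). T⁴ − T_s⁴ = (2700)⁴ − (576)⁴ = 5.31×10^13 − 1.10×10^11 = 5.30×10^13 K⁴.
Q = 0.37 × 5.67×10⁻⁸ × 7.00×10^-5 × 5.30×10^13 = 77.9 W.

Q ≈ 77.9 W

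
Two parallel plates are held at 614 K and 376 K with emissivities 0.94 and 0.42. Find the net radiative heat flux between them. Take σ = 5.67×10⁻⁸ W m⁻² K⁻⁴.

For two large parallel gray plates, q = σ(T₁⁴ − T₂⁴) / (1/ε₁ + 1/ε₂ − 1).
1/ε₁ + 1/ε₂ − 1 = 1/0.94 + 1/0.42 − 1 = 2.445.
T₁⁴ − T₂⁴ = 1.42×10^11 − 2.00×10^10 = 1.22×10^11 K⁴.
q = 5.67×10⁻⁸ × 1.22×10^11 / 2.445 = 2830 W/m².

q ≈ 2830 W/m²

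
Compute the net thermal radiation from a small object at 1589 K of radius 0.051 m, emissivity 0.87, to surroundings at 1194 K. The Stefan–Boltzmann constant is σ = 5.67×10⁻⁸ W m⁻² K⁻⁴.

Q ≈ 7000 W

A = 4πr² = 4π × (0.051)² = 0.0327 m².
Q = εσA(T⁴ − T_s⁴). T⁴ − T_s⁴ = (1589)⁴ − (1194)⁴ = 6.38×10^12 − 2.03×10^12 = 4.34×10^12 K⁴.
Q = 0.87 × 5.67×10⁻⁸ × 0.0327 × 4.34×10^12 = 7000 W.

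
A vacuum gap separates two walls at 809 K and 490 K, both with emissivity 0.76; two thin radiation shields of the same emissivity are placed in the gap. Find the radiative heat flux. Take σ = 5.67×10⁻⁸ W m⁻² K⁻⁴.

Each of the 3 gaps contributes resistance (2/ε − 1) = 2/0.76 − 1 = 1.632; total = 4.895.
q = σ(T₁⁴ − T₂⁴) / 4.895 = 5.67×10⁻⁸ × 3.71×10^11 / 4.895 = 4290 W/m².

q ≈ 4290 W/m²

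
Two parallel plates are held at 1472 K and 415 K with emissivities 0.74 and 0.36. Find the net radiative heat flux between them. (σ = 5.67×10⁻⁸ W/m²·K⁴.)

q ≈ 84500 W/m²

For two large parallel gray plates, q = σ(T₁⁴ − T₂⁴) / (1/ε₁ + 1/ε₂ − 1).
1/ε₁ + 1/ε₂ − 1 = 1/0.74 + 1/0.36 − 1 = 3.129.
T₁⁴ − T₂⁴ = 4.69×10^12 − 2.97×10^10 = 4.67×10^12 K⁴.
q = 5.67×10⁻⁸ × 4.67×10^12 / 3.129 = 84500 W/m².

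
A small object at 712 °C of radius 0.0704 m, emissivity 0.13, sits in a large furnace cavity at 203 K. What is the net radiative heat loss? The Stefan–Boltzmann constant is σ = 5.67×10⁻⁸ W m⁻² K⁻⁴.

Q ≈ 431 W

A = 4πr² = 4π × (0.0704)² = 0.0623 m².
Convert: 712 °C = 985 K.
Q = εσA(T⁴ − T_s⁴). T⁴ − T_s⁴ = (985)⁴ − (203)⁴ = 9.41×10^11 − 1.70×10^9 = 9.40×10^11 K⁴.
Q = 0.13 × 5.67×10⁻⁸ × 0.0623 × 9.40×10^11 = 431 W.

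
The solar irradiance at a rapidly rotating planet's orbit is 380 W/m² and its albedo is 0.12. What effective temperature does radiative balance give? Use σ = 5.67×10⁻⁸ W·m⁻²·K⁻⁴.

Power absorbed = (1−a)S·πR²; power emitted = 4πR²σT⁴. Equating and cancelling πR²:
T = ((1−a)S / 4σ)^(1/4) = (334 / (4 × 5.67×10⁻⁸))^(1/4) = (1.47×10^9)^(1/4).
T = 196 K.

T ≈ 196 K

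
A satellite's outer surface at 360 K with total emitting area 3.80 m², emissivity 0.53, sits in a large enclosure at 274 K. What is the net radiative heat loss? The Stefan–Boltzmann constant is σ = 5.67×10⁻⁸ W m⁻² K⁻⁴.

Q ≈ 1270 W

Q = εσA(T⁴ − T_s⁴). T⁴ − T_s⁴ = (360)⁴ − (274)⁴ = 1.68×10^10 − 5.64×10^9 = 1.12×10^10 K⁴.
Q = 0.53 × 5.67×10⁻⁸ × 3.80 × 1.12×10^10 = 1270 W.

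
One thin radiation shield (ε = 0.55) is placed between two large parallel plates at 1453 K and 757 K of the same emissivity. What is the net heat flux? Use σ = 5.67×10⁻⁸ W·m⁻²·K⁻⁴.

q ≈ 44400 W/m²

Each of the 2 gaps contributes resistance (2/ε − 1) = 2/0.55 − 1 = 2.636; total = 5.273.
q = σ(T₁⁴ − T₂⁴) / 5.273 = 5.67×10⁻⁸ × 4.13×10^12 / 5.273 = 44400 W/m².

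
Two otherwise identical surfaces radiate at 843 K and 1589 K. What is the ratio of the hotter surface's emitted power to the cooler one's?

ratio ≈ 12.6

P ∝ T⁴, so the ratio is (1589/843)⁴ = (1.885)⁴ = 12.6.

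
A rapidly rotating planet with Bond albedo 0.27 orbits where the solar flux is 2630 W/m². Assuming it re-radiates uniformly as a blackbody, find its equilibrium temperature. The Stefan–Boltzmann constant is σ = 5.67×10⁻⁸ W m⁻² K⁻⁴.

Power absorbed = (1−a)S·πR²; power emitted = 4πR²σT⁴. Equating and cancelling πR²:
T = ((1−a)S / 4σ)^(1/4) = (1920 / (4 × 5.67×10⁻⁸))^(1/4) = (8.47×10^9)^(1/4).
T = 303 K.

T ≈ 303 K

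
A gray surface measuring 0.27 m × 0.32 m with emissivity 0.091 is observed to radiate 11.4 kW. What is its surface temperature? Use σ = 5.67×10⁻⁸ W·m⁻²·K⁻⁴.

T ≈ 2250 K

A = 0.27 × 0.32 = 0.0864 m².
From P = εσAT⁴, T = (P / εσA)^(1/4) = (11400 / (0.091 × 5.67×10⁻⁸ × 0.0864))^(1/4).
T = (2.56×10^13)^(1/4) = 2250 K.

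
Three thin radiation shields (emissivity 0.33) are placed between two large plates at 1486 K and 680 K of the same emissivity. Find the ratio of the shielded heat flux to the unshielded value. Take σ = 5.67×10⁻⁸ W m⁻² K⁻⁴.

ratio ≈ 0.250

With N identical shields there are N+1 = 4 gaps in series, each with the same radiative resistance, so the flux falls to 1/(N+1) of its unshielded value.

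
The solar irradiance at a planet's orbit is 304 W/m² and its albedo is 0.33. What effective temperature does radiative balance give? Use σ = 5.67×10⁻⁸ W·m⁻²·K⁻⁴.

Power absorbed = (1−a)S·πR²; power emitted = 4πR²σT⁴. Equating and cancelling πR²:
T = ((1−a)S / 4σ)^(1/4) = (204 / (4 × 5.67×10⁻⁸))^(1/4) = (8.98×10^8)^(1/4).
T = 173 K.

T ≈ 173 K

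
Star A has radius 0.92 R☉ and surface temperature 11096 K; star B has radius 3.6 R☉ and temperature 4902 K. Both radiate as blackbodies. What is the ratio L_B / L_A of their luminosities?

L = 4πR²σT⁴ ∝ R²T⁴, so L_B/L_A = (3.6/0.92)² × (4902/11096)⁴ = 15.3 × 0.0381 = 0.583.

L_B/L_A ≈ 0.583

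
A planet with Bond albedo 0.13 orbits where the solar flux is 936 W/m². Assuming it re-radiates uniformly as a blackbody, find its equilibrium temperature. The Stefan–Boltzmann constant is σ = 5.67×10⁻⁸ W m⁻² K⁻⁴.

Power absorbed = (1−a)S·πR²; power emitted = 4πR²σT⁴. Equating and cancelling πR²:
T = ((1−a)S / 4σ)^(1/4) = (814 / (4 × 5.67×10⁻⁸))^(1/4) = (3.59×10^9)^(1/4).
T = 245 K.

T ≈ 245 K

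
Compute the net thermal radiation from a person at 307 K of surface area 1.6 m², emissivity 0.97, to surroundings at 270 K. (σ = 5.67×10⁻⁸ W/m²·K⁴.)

Q ≈ 314 W

Q = εσA(T⁴ − T_s⁴). T⁴ − T_s⁴ = (307)⁴ − (270)⁴ = 8.88×10^9 − 5.31×10^9 = 3.57×10^9 K⁴.
Q = 0.97 × 5.67×10⁻⁸ × 1.60 × 3.57×10^9 = 314 W.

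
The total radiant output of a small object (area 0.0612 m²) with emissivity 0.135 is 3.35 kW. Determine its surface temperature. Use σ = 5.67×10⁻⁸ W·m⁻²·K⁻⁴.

From P = εσAT⁴, T = (P / εσA)^(1/4) = (3350 / (0.135 × 5.67×10⁻⁸ × 0.0612))^(1/4).
T = (7.15×10^12)^(1/4) = 1640 K.

T ≈ 1640 K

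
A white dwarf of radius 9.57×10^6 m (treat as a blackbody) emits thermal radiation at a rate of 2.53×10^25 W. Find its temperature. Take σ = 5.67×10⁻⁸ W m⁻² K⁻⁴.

T ≈ 25000 K

A = 4πr² = 4π × (9.57×10^6)² = 1.15×10^15 m².
From P = σAT⁴, T = (P / σA)^(1/4) = (2.53×10^25 / (5.67×10⁻⁸ × 1.15×10^15))^(1/4).
T = (3.88×10^17)^(1/4) = 25000 K.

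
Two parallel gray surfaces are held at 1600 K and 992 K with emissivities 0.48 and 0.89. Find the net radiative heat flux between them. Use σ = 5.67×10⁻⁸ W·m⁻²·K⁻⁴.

For two large parallel gray plates, q = σ(T₁⁴ − T₂⁴) / (1/ε₁ + 1/ε₂ − 1).
1/ε₁ + 1/ε₂ − 1 = 1/0.48 + 1/0.89 − 1 = 2.207.
T₁⁴ − T₂⁴ = 6.55×10^12 − 9.68×10^11 = 5.59×10^12 K⁴.
q = 5.67×10⁻⁸ × 5.59×10^12 / 2.207 = 1.43×10^5 W/m².

q ≈ 1.43×10^5 W/m²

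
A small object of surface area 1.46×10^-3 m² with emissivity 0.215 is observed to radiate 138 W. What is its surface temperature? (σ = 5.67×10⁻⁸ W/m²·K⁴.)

From P = εσAT⁴, T = (P / εσA)^(1/4) = (138 / (0.215 × 5.67×10⁻⁸ × 1.46×10^-3))^(1/4).
T = (7.75×10^12)^(1/4) = 1670 K.

T ≈ 1670 K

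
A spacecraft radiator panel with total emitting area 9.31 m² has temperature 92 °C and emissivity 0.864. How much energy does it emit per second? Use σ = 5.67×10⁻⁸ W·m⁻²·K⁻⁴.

P ≈ 8100 W

92 °C = 365 K.
Stefan–Boltzmann: P = εσAT⁴ = 0.864 × 5.67×10⁻⁸ × 9.31 × (365)⁴ = 0.864 × 5.67×10⁻⁸ × 9.31 × 1.77×10^10.
P = 8100 W.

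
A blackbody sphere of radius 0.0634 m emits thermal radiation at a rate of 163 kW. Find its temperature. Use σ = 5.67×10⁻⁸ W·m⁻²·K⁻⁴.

A = 4πr² = 4π × (0.0634)² = 0.0505 m².
From P = σAT⁴, T = (P / σA)^(1/4) = (1.63×10^5 / (5.67×10⁻⁸ × 0.0505))^(1/4).
T = (5.69×10^13)^(1/4) = 2750 K.

T ≈ 2750 K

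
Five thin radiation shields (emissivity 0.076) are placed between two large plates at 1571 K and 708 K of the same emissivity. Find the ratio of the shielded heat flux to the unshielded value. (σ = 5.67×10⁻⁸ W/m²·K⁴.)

ratio ≈ 0.167

With N identical shields there are N+1 = 6 gaps in series, each with the same radiative resistance, so the flux falls to 1/(N+1) of its unshielded value.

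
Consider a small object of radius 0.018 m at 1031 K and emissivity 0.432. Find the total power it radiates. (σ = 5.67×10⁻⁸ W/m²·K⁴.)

P ≈ 113 W

A = 4πr² = 4π × (0.018)² = 4.07×10^-3 m².
Stefan–Boltzmann: P = εσAT⁴ = 0.432 × 5.67×10⁻⁸ × 4.07×10^-3 × (1031)⁴ = 0.432 × 5.67×10⁻⁸ × 4.07×10^-3 × 1.13×10^12.
P = 113 W.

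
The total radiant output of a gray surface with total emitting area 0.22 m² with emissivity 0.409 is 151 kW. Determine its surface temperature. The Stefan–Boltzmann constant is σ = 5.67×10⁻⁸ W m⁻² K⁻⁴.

From P = εσAT⁴, T = (P / εσA)^(1/4) = (1.51×10^5 / (0.409 × 5.67×10⁻⁸ × 0.220))^(1/4).
T = (2.96×10^13)^(1/4) = 2330 K.

T ≈ 2330 K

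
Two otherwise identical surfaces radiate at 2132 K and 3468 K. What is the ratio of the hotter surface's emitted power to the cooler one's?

P ∝ T⁴, so the ratio is (3468/2132)⁴ = (1.627)⁴ = 7.00.

ratio ≈ 7.00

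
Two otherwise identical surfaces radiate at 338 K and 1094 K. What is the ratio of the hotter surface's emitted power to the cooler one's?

P ∝ T⁴, so the ratio is (1094/338)⁴ = (3.237)⁴ = 110.

ratio ≈ 110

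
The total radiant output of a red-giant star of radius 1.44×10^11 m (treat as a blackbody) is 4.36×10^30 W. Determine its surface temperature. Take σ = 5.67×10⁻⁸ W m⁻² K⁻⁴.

T ≈ 4140 K

A = 4πr² = 4π × (1.44×10^11)² = 2.61×10^23 m².
From P = σAT⁴, T = (P / σA)^(1/4) = (4.36×10^30 / (5.67×10⁻⁸ × 2.61×10^23))^(1/4).
T = (2.95×10^14)^(1/4) = 4140 K.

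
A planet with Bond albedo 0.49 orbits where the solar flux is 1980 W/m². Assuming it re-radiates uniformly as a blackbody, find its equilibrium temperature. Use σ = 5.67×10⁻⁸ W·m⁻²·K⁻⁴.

Power absorbed = (1−a)S·πR²; power emitted = 4πR²σT⁴. Equating and cancelling πR²:
T = ((1−a)S / 4σ)^(1/4) = (1010 / (4 × 5.67×10⁻⁸))^(1/4) = (4.45×10^9)^(1/4).
T = 258 K.

T ≈ 258 K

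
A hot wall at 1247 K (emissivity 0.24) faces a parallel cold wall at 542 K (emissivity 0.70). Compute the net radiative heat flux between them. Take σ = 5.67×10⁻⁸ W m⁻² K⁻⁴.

q ≈ 28800 W/m²

For two large parallel gray plates, q = σ(T₁⁴ − T₂⁴) / (1/ε₁ + 1/ε₂ − 1).
1/ε₁ + 1/ε₂ − 1 = 1/0.24 + 1/0.70 − 1 = 4.595.
T₁⁴ − T₂⁴ = 2.42×10^12 − 8.63×10^10 = 2.33×10^12 K⁴.
q = 5.67×10⁻⁸ × 2.33×10^12 / 4.595 = 28800 W/m².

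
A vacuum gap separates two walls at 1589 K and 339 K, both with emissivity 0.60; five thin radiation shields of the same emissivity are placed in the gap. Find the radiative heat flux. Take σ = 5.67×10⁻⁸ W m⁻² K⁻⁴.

q ≈ 25800 W/m²

Each of the 6 gaps contributes resistance (2/ε − 1) = 2/0.60 − 1 = 2.333; total = 14.00.
q = σ(T₁⁴ − T₂⁴) / 14.00 = 5.67×10⁻⁸ × 6.36×10^12 / 14.00 = 25800 W/m².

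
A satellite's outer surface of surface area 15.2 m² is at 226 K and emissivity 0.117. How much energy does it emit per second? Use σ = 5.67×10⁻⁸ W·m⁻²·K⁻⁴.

P ≈ 263 W

P = εσAT⁴ = 0.117 × 5.67×10⁻⁸ × 15.2 × (226)⁴ = 0.117 × 5.67×10⁻⁸ × 15.2 × 2.61×10^9.
P = 263 W.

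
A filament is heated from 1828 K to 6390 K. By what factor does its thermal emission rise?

ratio ≈ 149

P ∝ T⁴, so the ratio is (6390/1828)⁴ = (3.496)⁴ = 149.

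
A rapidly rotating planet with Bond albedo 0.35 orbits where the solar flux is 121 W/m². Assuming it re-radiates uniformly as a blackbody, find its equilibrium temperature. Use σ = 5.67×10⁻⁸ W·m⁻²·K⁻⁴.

Power absorbed = (1−a)S·πR²; power emitted = 4πR²σT⁴. Equating and cancelling πR²:
T = ((1−a)S / 4σ)^(1/4) = (78.7 / (4 × 5.67×10⁻⁸))^(1/4) = (3.47×10^8)^(1/4).
T = 136 K.

T ≈ 136 K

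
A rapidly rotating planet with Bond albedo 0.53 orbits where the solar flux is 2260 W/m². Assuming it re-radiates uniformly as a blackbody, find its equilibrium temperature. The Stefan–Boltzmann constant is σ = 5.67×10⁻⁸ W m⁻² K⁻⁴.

T ≈ 262 K

Power absorbed = (1−a)S·πR²; power emitted = 4πR²σT⁴. Equating and cancelling πR²:
T = ((1−a)S / 4σ)^(1/4) = (1060 / (4 × 5.67×10⁻⁸))^(1/4) = (4.68×10^9)^(1/4).
T = 262 K.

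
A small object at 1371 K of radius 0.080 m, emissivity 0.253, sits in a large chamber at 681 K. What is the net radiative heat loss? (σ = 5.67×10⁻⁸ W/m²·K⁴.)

Q ≈ 3830 W

A = 4πr² = 4π × (0.080)² = 0.0804 m².
Q = εσA(T⁴ − T_s⁴). T⁴ − T_s⁴ = (1371)⁴ − (681)⁴ = 3.53×10^12 − 2.15×10^11 = 3.32×10^12 K⁴.
Q = 0.253 × 5.67×10⁻⁸ × 0.0804 × 3.32×10^12 = 3830 W.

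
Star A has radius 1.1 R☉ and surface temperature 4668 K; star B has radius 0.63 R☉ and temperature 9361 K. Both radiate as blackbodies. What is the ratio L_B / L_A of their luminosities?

L = 4πR²σT⁴ ∝ R²T⁴, so L_B/L_A = (0.63/1.1)² × (9361/4668)⁴ = 0.328 × 16.2 = 5.30.

L_B/L_A ≈ 5.30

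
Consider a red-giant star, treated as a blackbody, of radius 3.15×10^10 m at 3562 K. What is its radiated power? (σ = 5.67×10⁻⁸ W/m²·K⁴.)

A = 4πr² = 4π × (3.15×10^10)² = 1.25×10^22 m².
P = σAT⁴ = 5.67×10⁻⁸ × 1.25×10^22 × (3562)⁴ = 5.67×10⁻⁸ × 1.25×10^22 × 1.61×10^14.
P = 1.14×10^29 W.

P ≈ 1.14×10^29 W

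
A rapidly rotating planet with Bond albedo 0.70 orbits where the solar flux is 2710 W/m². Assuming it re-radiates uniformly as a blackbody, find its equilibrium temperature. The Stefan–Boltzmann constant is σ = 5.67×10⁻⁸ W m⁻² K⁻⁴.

T ≈ 245 K

Power absorbed = (1−a)S·πR²; power emitted = 4πR²σT⁴. Equating and cancelling πR²:
T = ((1−a)S / 4σ)^(1/4) = (813 / (4 × 5.67×10⁻⁸))^(1/4) = (3.58×10^9)^(1/4).
T = 245 K.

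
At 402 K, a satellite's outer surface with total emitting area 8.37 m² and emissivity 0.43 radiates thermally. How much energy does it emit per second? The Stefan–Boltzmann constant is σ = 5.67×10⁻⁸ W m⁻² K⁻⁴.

Stefan–Boltzmann: P = εσAT⁴ = 0.43 × 5.67×10⁻⁸ × 8.37 × (402)⁴ = 0.43 × 5.67×10⁻⁸ × 8.37 × 2.61×10^10.
P = 5330 W.

P ≈ 5330 W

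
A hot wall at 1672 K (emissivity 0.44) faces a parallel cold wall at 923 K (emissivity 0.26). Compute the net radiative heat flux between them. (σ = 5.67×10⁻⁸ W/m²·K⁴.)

q ≈ 78500 W/m²

For two large parallel gray plates, q = σ(T₁⁴ − T₂⁴) / (1/ε₁ + 1/ε₂ − 1).
1/ε₁ + 1/ε₂ − 1 = 1/0.44 + 1/0.26 − 1 = 5.119.
T₁⁴ − T₂⁴ = 7.82×10^12 − 7.26×10^11 = 7.09×10^12 K⁴.
q = 5.67×10⁻⁸ × 7.09×10^12 / 5.119 = 78500 W/m².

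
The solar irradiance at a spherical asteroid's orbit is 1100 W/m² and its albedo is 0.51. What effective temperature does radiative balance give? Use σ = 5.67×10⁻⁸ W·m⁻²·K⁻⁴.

Power absorbed = (1−a)S·πR²; power emitted = 4πR²σT⁴. Equating and cancelling πR²:
T = ((1−a)S / 4σ)^(1/4) = (539 / (4 × 5.67×10⁻⁸))^(1/4) = (2.38×10^9)^(1/4).
T = 221 K.

T ≈ 221 K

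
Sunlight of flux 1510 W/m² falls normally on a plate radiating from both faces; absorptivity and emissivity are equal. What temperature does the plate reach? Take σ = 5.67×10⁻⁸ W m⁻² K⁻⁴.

Absorbed flux αS = emitted flux 2εσT⁴ per unit area; with α = ε this gives T = (S/2σ)^(1/4).
T = (1510 / (2 × 5.67×10⁻⁸))^(1/4) = (1.33×10^10)^(1/4).
T = 340 K.

T ≈ 340 K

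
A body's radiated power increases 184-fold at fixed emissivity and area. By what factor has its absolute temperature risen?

factor ≈ 3.68

P ∝ T⁴ ⇒ T ∝ P^(1/4), so T scales by (184)^(1/4) = 3.68.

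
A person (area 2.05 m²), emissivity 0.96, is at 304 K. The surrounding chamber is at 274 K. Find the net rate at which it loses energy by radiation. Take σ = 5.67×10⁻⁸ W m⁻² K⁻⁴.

Q = εσA(T⁴ − T_s⁴). T⁴ − T_s⁴ = (304)⁴ − (274)⁴ = 8.54×10^9 − 5.64×10^9 = 2.90×10^9 K⁴.
Q = 0.96 × 5.67×10⁻⁸ × 2.05 × 2.90×10^9 = 324 W.

Q ≈ 324 W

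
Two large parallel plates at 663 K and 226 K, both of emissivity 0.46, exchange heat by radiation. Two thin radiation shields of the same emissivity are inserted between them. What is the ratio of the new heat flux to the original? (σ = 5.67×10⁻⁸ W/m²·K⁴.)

With N identical shields there are N+1 = 3 gaps in series, each with the same radiative resistance, so the flux falls to 1/(N+1) of its unshielded value.

ratio ≈ 0.333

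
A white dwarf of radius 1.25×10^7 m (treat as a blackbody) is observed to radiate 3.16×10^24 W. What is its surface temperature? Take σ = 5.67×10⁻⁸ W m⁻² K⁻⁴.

T ≈ 13000 K

A = 4πr² = 4π × (1.25×10^7)² = 1.96×10^15 m².
From P = σAT⁴, T = (P / σA)^(1/4) = (3.16×10^24 / (5.67×10⁻⁸ × 1.96×10^15))^(1/4).
T = (2.84×10^16)^(1/4) = 13000 K.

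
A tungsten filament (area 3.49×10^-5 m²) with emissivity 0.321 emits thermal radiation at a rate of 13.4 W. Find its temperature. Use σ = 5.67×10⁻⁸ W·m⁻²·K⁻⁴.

From P = εσAT⁴, T = (P / εσA)^(1/4) = (13.4 / (0.321 × 5.67×10⁻⁸ × 3.49×10^-5))^(1/4).
T = (2.11×10^13)^(1/4) = 2140 K.

T ≈ 2140 K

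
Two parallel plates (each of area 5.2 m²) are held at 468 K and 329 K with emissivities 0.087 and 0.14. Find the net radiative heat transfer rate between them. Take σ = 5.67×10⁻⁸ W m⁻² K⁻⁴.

Q ≈ 606 W

For two large parallel gray plates, q = σ(T₁⁴ − T₂⁴) / (1/ε₁ + 1/ε₂ − 1).
1/ε₁ + 1/ε₂ − 1 = 1/0.087 + 1/0.14 − 1 = 17.64.
T₁⁴ − T₂⁴ = 4.80×10^10 − 1.17×10^10 = 3.63×10^10 K⁴.
q = 5.67×10⁻⁸ × 3.63×10^10 / 17.64 = 117 W/m².
Q = q·A = 117 × 5.2 = 606 W.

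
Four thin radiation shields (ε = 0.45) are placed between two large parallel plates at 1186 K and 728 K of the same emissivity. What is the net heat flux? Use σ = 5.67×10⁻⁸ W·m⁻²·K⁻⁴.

q ≈ 5590 W/m²

Each of the 5 gaps contributes resistance (2/ε − 1) = 2/0.45 − 1 = 3.444; total = 17.22.
q = σ(T₁⁴ − T₂⁴) / 17.22 = 5.67×10⁻⁸ × 1.70×10^12 / 17.22 = 5590 W/m².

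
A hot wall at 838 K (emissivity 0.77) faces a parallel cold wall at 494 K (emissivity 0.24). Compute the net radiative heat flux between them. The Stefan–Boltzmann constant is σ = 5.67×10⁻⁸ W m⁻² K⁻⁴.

q ≈ 5510 W/m²

For two large parallel gray plates, q = σ(T₁⁴ − T₂⁴) / (1/ε₁ + 1/ε₂ − 1).
1/ε₁ + 1/ε₂ − 1 = 1/0.77 + 1/0.24 − 1 = 4.465.
T₁⁴ − T₂⁴ = 4.93×10^11 − 5.96×10^10 = 4.34×10^11 K⁴.
q = 5.67×10⁻⁸ × 4.34×10^11 / 4.465 = 5510 W/m².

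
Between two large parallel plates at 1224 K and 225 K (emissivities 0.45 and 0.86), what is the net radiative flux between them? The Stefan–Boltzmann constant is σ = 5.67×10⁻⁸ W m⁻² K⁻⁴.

q ≈ 53300 W/m²

For two large parallel gray plates, q = σ(T₁⁴ − T₂⁴) / (1/ε₁ + 1/ε₂ − 1).
1/ε₁ + 1/ε₂ − 1 = 1/0.45 + 1/0.86 − 1 = 2.385.
T₁⁴ − T₂⁴ = 2.24×10^12 − 2.56×10^9 = 2.24×10^12 K⁴.
q = 5.67×10⁻⁸ × 2.24×10^12 / 2.385 = 53300 W/m².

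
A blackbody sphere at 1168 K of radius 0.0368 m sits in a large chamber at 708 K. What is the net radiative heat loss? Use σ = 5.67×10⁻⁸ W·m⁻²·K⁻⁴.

Q ≈ 1550 W

A = 4πr² = 4π × (0.0368)² = 0.0170 m².
Q = σA(T⁴ − T_s⁴). T⁴ − T_s⁴ = (1168)⁴ − (708)⁴ = 1.86×10^12 − 2.51×10^11 = 1.61×10^12 K⁴.
Q = 5.67×10⁻⁸ × 0.0170 × 1.61×10^12 = 1550 W.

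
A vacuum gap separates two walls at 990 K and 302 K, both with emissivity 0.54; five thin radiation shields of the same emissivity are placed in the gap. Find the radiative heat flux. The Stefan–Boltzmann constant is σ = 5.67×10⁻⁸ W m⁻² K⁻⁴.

q ≈ 3330 W/m²

Each of the 6 gaps contributes resistance (2/ε − 1) = 2/0.54 − 1 = 2.704; total = 16.22.
q = σ(T₁⁴ − T₂⁴) / 16.22 = 5.67×10⁻⁸ × 9.52×10^11 / 16.22 = 3330 W/m².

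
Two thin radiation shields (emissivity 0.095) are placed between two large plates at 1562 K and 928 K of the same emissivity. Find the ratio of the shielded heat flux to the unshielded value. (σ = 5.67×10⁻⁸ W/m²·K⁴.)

ratio ≈ 0.333

With N identical shields there are N+1 = 3 gaps in series, each with the same radiative resistance, so the flux falls to 1/(N+1) of its unshielded value.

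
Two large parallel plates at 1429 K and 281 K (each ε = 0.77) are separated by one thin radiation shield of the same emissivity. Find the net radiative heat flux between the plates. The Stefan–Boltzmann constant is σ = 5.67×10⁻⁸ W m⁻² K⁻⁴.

Each of the 2 gaps contributes resistance (2/ε − 1) = 2/0.77 − 1 = 1.597; total = 3.195.
q = σ(T₁⁴ − T₂⁴) / 3.195 = 5.67×10⁻⁸ × 4.16×10^12 / 3.195 = 73900 W/m².

q ≈ 73900 W/m²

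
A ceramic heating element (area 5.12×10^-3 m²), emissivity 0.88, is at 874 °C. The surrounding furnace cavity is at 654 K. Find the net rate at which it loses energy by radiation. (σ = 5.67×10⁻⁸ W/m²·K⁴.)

Convert: 874 °C = 1147 K.
Q = εσA(T⁴ − T_s⁴). T⁴ − T_s⁴ = (1147)⁴ − (654)⁴ = 1.73×10^12 − 1.83×10^11 = 1.55×10^12 K⁴.
Q = 0.88 × 5.67×10⁻⁸ × 5.12×10^-3 × 1.55×10^12 = 395 W.

Q ≈ 395 W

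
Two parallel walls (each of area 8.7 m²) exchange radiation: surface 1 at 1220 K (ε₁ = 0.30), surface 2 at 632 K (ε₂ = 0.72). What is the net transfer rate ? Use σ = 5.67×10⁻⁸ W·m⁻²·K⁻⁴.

For two large parallel gray plates, q = σ(T₁⁴ − T₂⁴) / (1/ε₁ + 1/ε₂ − 1).
1/ε₁ + 1/ε₂ − 1 = 1/0.30 + 1/0.72 − 1 = 3.722.
T₁⁴ − T₂⁴ = 2.22×10^12 − 1.60×10^11 = 2.06×10^12 K⁴.
q = 5.67×10⁻⁸ × 2.06×10^12 / 3.722 = 31300 W/m².
Q = q·A = 31300 × 8.7 = 2.72×10^5 W.

Q ≈ 2.72×10^5 W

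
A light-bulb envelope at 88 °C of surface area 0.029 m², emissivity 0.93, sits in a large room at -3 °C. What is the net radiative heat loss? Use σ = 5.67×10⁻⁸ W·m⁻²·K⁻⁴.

Q ≈ 17.8 W

Convert: 88 °C = 361 K; -3 °C = 270 K.
Q = εσA(T⁴ − T_s⁴). T⁴ − T_s⁴ = (361)⁴ − (270)⁴ = 1.70×10^10 − 5.31×10^9 = 1.17×10^10 K⁴.
Q = 0.93 × 5.67×10⁻⁸ × 0.0290 × 1.17×10^10 = 17.8 W.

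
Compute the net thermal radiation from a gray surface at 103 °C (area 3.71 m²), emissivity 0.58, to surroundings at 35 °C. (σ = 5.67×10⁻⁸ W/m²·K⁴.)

Convert: 103 °C = 376 K; 35 °C = 308 K.
Q = εσA(T⁴ − T_s⁴). T⁴ − T_s⁴ = (376)⁴ − (308)⁴ = 2.00×10^10 − 9.00×10^9 = 1.10×10^10 K⁴.
Q = 0.58 × 5.67×10⁻⁸ × 3.71 × 1.10×10^10 = 1340 W.

Q ≈ 1340 W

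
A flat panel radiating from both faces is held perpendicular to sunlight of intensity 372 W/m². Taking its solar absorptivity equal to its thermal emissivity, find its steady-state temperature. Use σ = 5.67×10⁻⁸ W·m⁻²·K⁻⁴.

T ≈ 239 K

Absorbed flux αS = emitted flux 2εσT⁴ per unit area; with α = ε this gives T = (S/2σ)^(1/4).
T = (372 / (2 × 5.67×10⁻⁸))^(1/4) = (3.28×10^9)^(1/4).
T = 239 K.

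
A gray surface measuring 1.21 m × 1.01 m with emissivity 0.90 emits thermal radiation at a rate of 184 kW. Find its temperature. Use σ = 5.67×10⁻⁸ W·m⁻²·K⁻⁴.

A = 1.21 × 1.01 = 1.22 m².
From P = εσAT⁴, T = (P / εσA)^(1/4) = (1.84×10^5 / (0.90 × 5.67×10⁻⁸ × 1.22))^(1/4).
T = (2.95×10^12)^(1/4) = 1310 K.

T ≈ 1310 K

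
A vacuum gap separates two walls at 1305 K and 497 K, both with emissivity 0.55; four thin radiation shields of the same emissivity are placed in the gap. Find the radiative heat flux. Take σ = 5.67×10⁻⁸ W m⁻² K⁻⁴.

q ≈ 12200 W/m²

Each of the 5 gaps contributes resistance (2/ε − 1) = 2/0.55 − 1 = 2.636; total = 13.18.
q = σ(T₁⁴ − T₂⁴) / 13.18 = 5.67×10⁻⁸ × 2.84×10^12 / 13.18 = 12200 W/m².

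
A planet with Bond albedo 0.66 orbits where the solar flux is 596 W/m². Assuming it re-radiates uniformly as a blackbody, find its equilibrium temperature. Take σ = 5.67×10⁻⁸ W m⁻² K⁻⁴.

Power absorbed = (1−a)S·πR²; power emitted = 4πR²σT⁴. Equating and cancelling πR²:
T = ((1−a)S / 4σ)^(1/4) = (203 / (4 × 5.67×10⁻⁸))^(1/4) = (8.93×10^8)^(1/4).
T = 173 K.

T ≈ 173 K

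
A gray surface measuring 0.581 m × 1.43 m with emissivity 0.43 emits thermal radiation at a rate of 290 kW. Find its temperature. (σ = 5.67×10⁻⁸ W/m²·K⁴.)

T ≈ 1950 K

A = 0.581 × 1.43 = 0.831 m².
From P = εσAT⁴, T = (P / εσA)^(1/4) = (2.90×10^5 / (0.43 × 5.67×10⁻⁸ × 0.831))^(1/4).
T = (1.43×10^13)^(1/4) = 1950 K.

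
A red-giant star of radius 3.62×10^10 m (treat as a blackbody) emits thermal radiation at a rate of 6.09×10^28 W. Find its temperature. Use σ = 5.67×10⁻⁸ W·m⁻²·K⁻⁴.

A = 4πr² = 4π × (3.62×10^10)² = 1.65×10^22 m².
From P = σAT⁴, T = (P / σA)^(1/4) = (6.09×10^28 / (5.67×10⁻⁸ × 1.65×10^22))^(1/4).
T = (6.52×10^13)^(1/4) = 2840 K.

T ≈ 2840 K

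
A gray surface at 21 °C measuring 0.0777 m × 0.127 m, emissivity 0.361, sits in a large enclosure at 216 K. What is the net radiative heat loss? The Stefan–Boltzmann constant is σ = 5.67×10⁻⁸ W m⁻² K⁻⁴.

Q ≈ 1.07 W

A = 0.0777 × 0.127 = 9.87×10^-3 m².
Convert: 21 °C = 294 K.
Q = εσA(T⁴ − T_s⁴). T⁴ − T_s⁴ = (294)⁴ − (216)⁴ = 7.47×10^9 − 2.18×10^9 = 5.29×10^9 K⁴.
Q = 0.361 × 5.67×10⁻⁸ × 9.87×10^-3 × 5.29×10^9 = 1.07 W.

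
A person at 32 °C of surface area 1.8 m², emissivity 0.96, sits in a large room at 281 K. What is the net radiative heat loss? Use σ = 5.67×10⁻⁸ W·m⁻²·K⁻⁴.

Q ≈ 237 W

Convert: 32 °C = 305 K.
Q = εσA(T⁴ − T_s⁴). T⁴ − T_s⁴ = (305)⁴ − (281)⁴ = 8.65×10^9 − 6.23×10^9 = 2.42×10^9 K⁴.
Q = 0.96 × 5.67×10⁻⁸ × 1.80 × 2.42×10^9 = 237 W.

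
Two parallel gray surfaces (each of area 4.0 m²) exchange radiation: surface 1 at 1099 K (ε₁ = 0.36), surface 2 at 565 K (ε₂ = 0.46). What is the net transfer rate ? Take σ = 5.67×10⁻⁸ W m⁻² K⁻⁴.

Q ≈ 77900 W

For two large parallel gray plates, q = σ(T₁⁴ − T₂⁴) / (1/ε₁ + 1/ε₂ − 1).
1/ε₁ + 1/ε₂ − 1 = 1/0.36 + 1/0.46 − 1 = 3.952.
T₁⁴ − T₂⁴ = 1.46×10^12 − 1.02×10^11 = 1.36×10^12 K⁴.
q = 5.67×10⁻⁸ × 1.36×10^12 / 3.952 = 19500 W/m².
Q = q·A = 19500 × 4.0 = 77900 W.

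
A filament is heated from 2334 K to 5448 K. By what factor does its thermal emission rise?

ratio ≈ 29.7

P ∝ T⁴, so the ratio is (5448/2334)⁴ = (2.334)⁴ = 29.7.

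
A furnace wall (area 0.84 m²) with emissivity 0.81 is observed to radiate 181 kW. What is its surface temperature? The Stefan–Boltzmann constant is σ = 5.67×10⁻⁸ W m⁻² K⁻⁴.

T ≈ 1470 K

From P = εσAT⁴, T = (P / εσA)^(1/4) = (1.81×10^5 / (0.81 × 5.67×10⁻⁸ × 0.840))^(1/4).
T = (4.69×10^12)^(1/4) = 1470 K.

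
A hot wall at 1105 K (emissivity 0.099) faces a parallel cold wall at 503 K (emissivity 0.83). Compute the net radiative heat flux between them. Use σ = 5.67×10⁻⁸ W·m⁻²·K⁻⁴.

For two large parallel gray plates, q = σ(T₁⁴ − T₂⁴) / (1/ε₁ + 1/ε₂ − 1).
1/ε₁ + 1/ε₂ − 1 = 1/0.099 + 1/0.83 − 1 = 10.31.
T₁⁴ − T₂⁴ = 1.49×10^12 − 6.40×10^10 = 1.43×10^12 K⁴.
q = 5.67×10⁻⁸ × 1.43×10^12 / 10.31 = 7850 W/m².

q ≈ 7850 W/m²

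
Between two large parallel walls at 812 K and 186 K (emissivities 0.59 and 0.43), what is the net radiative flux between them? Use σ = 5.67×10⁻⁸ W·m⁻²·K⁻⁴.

q ≈ 8140 W/m²

For two large parallel gray plates, q = σ(T₁⁴ − T₂⁴) / (1/ε₁ + 1/ε₂ − 1).
1/ε₁ + 1/ε₂ − 1 = 1/0.59 + 1/0.43 − 1 = 3.020.
T₁⁴ − T₂⁴ = 4.35×10^11 − 1.20×10^9 = 4.34×10^11 K⁴.
q = 5.67×10⁻⁸ × 4.34×10^11 / 3.020 = 8140 W/m².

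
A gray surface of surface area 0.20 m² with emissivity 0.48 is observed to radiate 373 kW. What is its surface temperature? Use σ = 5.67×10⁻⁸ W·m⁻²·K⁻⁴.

T ≈ 2880 K

From P = εσAT⁴, T = (P / εσA)^(1/4) = (3.73×10^5 / (0.48 × 5.67×10⁻⁸ × 0.200))^(1/4).
T = (6.85×10^13)^(1/4) = 2880 K.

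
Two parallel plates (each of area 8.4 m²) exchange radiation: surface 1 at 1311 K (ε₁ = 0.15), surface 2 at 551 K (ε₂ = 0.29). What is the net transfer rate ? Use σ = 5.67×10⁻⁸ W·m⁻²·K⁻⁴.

Q ≈ 1.50×10^5 W

For two large parallel gray plates, q = σ(T₁⁴ − T₂⁴) / (1/ε₁ + 1/ε₂ − 1).
1/ε₁ + 1/ε₂ − 1 = 1/0.15 + 1/0.29 − 1 = 9.115.
T₁⁴ − T₂⁴ = 2.95×10^12 − 9.22×10^10 = 2.86×10^12 K⁴.
q = 5.67×10⁻⁸ × 2.86×10^12 / 9.115 = 17800 W/m².
Q = q·A = 17800 × 8.4 = 1.50×10^5 W.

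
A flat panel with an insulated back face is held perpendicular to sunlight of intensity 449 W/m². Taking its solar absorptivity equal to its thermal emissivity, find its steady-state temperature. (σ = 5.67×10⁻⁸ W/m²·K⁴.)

Absorbed flux αS = emitted flux εσT⁴ (one radiating face); with α = ε, T = (S/σ)^(1/4).
T = (449 / 5.67×10⁻⁸)^(1/4) = (7.92×10^9)^(1/4).
T = 298 K.

T ≈ 298 K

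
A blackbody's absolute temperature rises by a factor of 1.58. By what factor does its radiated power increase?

P ∝ T⁴, so the power scales as (1.58)⁴ = 6.23.

factor ≈ 6.23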